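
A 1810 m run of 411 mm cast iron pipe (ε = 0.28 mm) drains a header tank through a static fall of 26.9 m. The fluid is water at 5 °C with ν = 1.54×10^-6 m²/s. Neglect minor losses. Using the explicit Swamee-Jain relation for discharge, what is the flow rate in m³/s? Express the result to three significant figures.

Swamee-Jain (Type II): Q = -0.965·√(gD⁵h_f/L)·ln[ε/(3.7D) + √(3.17ν²L/(gD³h_f))]
√(gD⁵h_f/L) = √(9.81·0.411⁵·26.9/1810) = 0.04135
ε/(3.7D) = 1.84×10^-4; √(3.17ν²L/(gD³h_f)) = 2.73×10^-5
Q = -0.965·0.04135·ln(2.114×10^-4) = 0.3377 m³/s
Check: V = 2.55 m/s, Re = 6.79×10^5, f = 0.01862, h_f = 27.1 m ≈ 26.9 m ✓

Q ≈ 0.338 m³/s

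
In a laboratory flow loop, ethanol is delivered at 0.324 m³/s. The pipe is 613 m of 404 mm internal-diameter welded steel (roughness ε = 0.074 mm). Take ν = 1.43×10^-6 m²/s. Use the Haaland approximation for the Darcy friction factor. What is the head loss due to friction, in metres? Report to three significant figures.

h_f ≈ 7.27 m

V = 4Q/(πD²) = 4·0.324/(π·0.404²) = 2.528 m/s
Re = VD/ν = 2.528·0.404/1.43×10^-6 = 7.14×10^5 → turbulent
ε/D = 0.074/404 = 1.83×10^-4
Haaland: f = 0.01471
h_f = f(L/D)V²/(2g) = 0.01471·(613/0.404)·2.528²/(2·9.81) = 7.269 m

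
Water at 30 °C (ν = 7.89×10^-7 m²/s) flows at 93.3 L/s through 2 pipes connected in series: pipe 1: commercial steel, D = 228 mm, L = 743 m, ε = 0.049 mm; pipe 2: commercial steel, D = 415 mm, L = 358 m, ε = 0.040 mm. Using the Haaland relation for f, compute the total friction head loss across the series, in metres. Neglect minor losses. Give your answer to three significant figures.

H ≈ 13.4 m

Pipe 1: V = 2.285 m/s, Re = 6.60×10^5, ε/D = 2.15×10^-4, f = 0.01512, h_1 = f(L/D)V²/2g = 13.11 m
Pipe 2: V = 0.6898 m/s, Re = 3.63×10^5, ε/D = 9.64×10^-5, f = 0.01481, h_2 = f(L/D)V²/2g = 0.3097 m
Series → Q common, losses add: H = Σh = 13.42 m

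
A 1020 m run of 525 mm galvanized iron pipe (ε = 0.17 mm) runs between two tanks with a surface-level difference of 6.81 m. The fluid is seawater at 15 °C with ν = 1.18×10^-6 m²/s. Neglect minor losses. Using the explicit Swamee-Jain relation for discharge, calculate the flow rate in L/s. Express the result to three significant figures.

Swamee-Jain (Type II): Q = -0.965·√(gD⁵h_f/L)·ln[ε/(3.7D) + √(3.17ν²L/(gD³h_f))]
√(gD⁵h_f/L) = √(9.81·0.525⁵·6.81/1020) = 0.05111
ε/(3.7D) = 8.75×10^-5; √(3.17ν²L/(gD³h_f)) = 2.16×10^-5
Q = -0.965·0.05111·ln(1.091×10^-4) = 0.4500 m³/s
Check: V = 2.08 m/s, Re = 9.25×10^5, f = 0.01602, h_f = 6.85 m ≈ 6.81 m ✓

Q ≈ 450 L/s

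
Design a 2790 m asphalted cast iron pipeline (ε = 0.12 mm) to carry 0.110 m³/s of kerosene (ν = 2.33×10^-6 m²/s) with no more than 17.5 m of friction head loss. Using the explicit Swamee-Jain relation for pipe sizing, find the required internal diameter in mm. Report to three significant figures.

D ≈ 316 mm

Swamee-Jain (Type III): D = 0.66·[ε^1.25·(LQ²/(gh_f))^4.75 + ν·Q^9.4·(L/(gh_f))^5.2]^0.04
LQ²/(gh_f) = 0.1966; L/(gh_f) = 16.25
Term 1 = ε^1.25·(…)^4.75 = 5.55×10^-9; Term 2 = ν·Q^9.4·(…)^5.2 = 4.50×10^-9
D = 0.66·(5.55×10^-9 + 4.50×10^-9)^0.04 = 0.3160 m = 316 mm
Check: V = 1.40 m/s, Re = 1.90×10^5, f = 0.01837, h_f = 16.3 m ≈ 17.5 m ✓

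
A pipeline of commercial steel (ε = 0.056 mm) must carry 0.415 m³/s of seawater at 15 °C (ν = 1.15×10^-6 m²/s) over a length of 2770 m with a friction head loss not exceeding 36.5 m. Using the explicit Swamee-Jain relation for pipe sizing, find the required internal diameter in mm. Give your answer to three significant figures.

D ≈ 436 mm

Swamee-Jain (Type III): D = 0.66·[ε^1.25·(LQ²/(gh_f))^4.75 + ν·Q^9.4·(L/(gh_f))^5.2]^0.04
LQ²/(gh_f) = 1.332; L/(gh_f) = 7.736
Term 1 = ε^1.25·(…)^4.75 = 1.89×10^-5; Term 2 = ν·Q^9.4·(…)^5.2 = 1.23×10^-5
D = 0.66·(1.89×10^-5 + 1.23×10^-5)^0.04 = 0.4359 m = 436 mm
Check: V = 2.78 m/s, Re = 1.05×10^6, f = 0.01386, h_f = 34.7 m ≈ 36.5 m ✓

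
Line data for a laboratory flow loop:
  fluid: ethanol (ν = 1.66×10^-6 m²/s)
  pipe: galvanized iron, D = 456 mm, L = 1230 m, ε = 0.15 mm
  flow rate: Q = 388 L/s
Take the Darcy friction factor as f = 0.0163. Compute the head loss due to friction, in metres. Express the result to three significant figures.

h_f ≈ 12.6 m

V = 4Q/(πD²) = 4·0.388/(π·0.456²) = 2.376 m/s
h_f = f(L/D)V²/(2g) = 0.01630·(1230/0.456)·2.376²/(2·9.81) = 12.65 m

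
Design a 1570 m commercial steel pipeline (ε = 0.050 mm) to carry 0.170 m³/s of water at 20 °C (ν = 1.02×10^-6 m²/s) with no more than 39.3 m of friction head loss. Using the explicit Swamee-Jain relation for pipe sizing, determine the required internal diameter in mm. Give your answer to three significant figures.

D ≈ 273 mm

Swamee-Jain (Type III): D = 0.66·[ε^1.25·(LQ²/(gh_f))^4.75 + ν·Q^9.4·(L/(gh_f))^5.2]^0.04
LQ²/(gh_f) = 0.1177; L/(gh_f) = 4.072
Term 1 = ε^1.25·(…)^4.75 = 1.62×10^-10; Term 2 = ν·Q^9.4·(…)^5.2 = 8.83×10^-11
D = 0.66·(1.62×10^-10 + 8.83×10^-11)^0.04 = 0.2726 m = 273 mm
Check: V = 2.91 m/s, Re = 7.79×10^5, f = 0.01482, h_f = 36.9 m ≈ 39.3 m ✓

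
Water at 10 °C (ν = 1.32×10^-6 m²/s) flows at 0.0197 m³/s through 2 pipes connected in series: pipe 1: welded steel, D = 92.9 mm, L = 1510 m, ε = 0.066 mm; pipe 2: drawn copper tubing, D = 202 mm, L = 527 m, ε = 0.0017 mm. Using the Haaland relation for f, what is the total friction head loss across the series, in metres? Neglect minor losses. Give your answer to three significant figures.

Pipe 1: V = 2.906 m/s, Re = 2.05×10^5, ε/D = 7.10×10^-4, f = 0.01964, h_1 = f(L/D)V²/2g = 137.4 m
Pipe 2: V = 0.6147 m/s, Re = 9.41×10^4, ε/D = 8.42×10^-6, f = 0.01808, h_2 = f(L/D)V²/2g = 0.9086 m
Series → Q common, losses add: H = Σh = 138.4 m

H ≈ 138 m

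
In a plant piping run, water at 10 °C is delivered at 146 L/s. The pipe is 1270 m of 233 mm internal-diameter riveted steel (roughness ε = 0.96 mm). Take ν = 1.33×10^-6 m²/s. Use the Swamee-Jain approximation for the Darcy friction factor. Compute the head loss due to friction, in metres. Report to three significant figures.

V = 4Q/(πD²) = 4·0.146/(π·0.233²) = 3.424 m/s
Re = VD/ν = 3.424·0.233/1.33×10^-6 = 6.00×10^5 → turbulent
ε/D = 0.96/233 = 0.00412
Swamee-Jain: f = 0.02894
h_f = f(L/D)V²/(2g) = 0.02894·(1270/0.233)·3.424²/(2·9.81) = 94.25 m

h_f ≈ 94.2 m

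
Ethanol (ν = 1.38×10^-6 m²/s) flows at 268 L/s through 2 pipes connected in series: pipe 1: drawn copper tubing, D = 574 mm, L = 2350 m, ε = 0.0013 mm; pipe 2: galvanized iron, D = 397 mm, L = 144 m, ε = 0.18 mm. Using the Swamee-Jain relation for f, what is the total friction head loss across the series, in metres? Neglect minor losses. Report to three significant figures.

Pipe 1: V = 1.036 m/s, Re = 4.31×10^5, ε/D = 2.26×10^-6, f = 0.01348, h_1 = f(L/D)V²/2g = 3.017 m
Pipe 2: V = 2.165 m/s, Re = 6.23×10^5, ε/D = 4.53×10^-4, f = 0.01729, h_2 = f(L/D)V²/2g = 1.498 m
Series → Q common, losses add: H = Σh = 4.515 m

H ≈ 4.52 m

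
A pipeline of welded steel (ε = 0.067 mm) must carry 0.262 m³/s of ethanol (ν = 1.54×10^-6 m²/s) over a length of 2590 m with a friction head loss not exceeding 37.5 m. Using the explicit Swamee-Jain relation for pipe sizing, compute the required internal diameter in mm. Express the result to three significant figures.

Swamee-Jain (Type III): D = 0.66·[ε^1.25·(LQ²/(gh_f))^4.75 + ν·Q^9.4·(L/(gh_f))^5.2]^0.04
LQ²/(gh_f) = 0.4833; L/(gh_f) = 7.040
Term 1 = ε^1.25·(…)^4.75 = 1.92×10^-7; Term 2 = ν·Q^9.4·(…)^5.2 = 1.34×10^-7
D = 0.66·(1.92×10^-7 + 1.34×10^-7)^0.04 = 0.3631 m = 363 mm
Check: V = 2.53 m/s, Re = 5.97×10^5, f = 0.01513, h_f = 35.2 m ≈ 37.5 m ✓

D ≈ 363 mm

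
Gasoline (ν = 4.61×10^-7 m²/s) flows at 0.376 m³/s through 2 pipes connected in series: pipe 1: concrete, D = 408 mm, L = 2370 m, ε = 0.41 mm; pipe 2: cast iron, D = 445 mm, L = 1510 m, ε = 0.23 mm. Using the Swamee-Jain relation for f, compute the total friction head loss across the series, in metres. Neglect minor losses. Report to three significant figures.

Pipe 1: V = 2.876 m/s, Re = 2.55×10^6, ε/D = 0.00100, f = 0.01983, h_1 = f(L/D)V²/2g = 48.56 m
Pipe 2: V = 2.418 m/s, Re = 2.33×10^6, ε/D = 5.17×10^-4, f = 0.01711, h_2 = f(L/D)V²/2g = 17.29 m
Series → Q common, losses add: H = Σh = 65.85 m

H ≈ 65.9 m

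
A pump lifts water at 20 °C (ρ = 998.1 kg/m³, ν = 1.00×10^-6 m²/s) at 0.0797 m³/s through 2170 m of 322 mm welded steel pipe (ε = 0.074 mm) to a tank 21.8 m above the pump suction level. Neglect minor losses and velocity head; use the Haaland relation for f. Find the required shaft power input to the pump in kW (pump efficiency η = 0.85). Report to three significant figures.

V = 4Q/(πD²) = 0.9787 m/s; Re = 3.15×10^5; ε/D = 2.30×10^-4; f = 0.01621
h_f = f(L/D)V²/2g = 5.333 m
Total head H = z + h_f = 21.8 + 5.333 = 27.13 m
P_hyd = ρgQH = 998.1·9.81·0.0797·27.13 = 21.17 kW
P_shaft = P_hyd/η = 21.17/0.85 = 24.91 kW

P_shaft ≈ 24.9 kW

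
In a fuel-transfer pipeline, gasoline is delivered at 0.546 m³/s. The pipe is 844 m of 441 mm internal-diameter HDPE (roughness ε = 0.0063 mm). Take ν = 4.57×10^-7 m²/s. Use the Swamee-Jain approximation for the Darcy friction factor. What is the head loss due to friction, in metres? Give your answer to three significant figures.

h_f ≈ 12.7 m

V = 4Q/(πD²) = 4·0.546/(π·0.441²) = 3.575 m/s
Re = VD/ν = 3.575·0.441/4.57×10^-7 = 3.45×10^6 → turbulent
ε/D = 0.0063/441 = 1.43×10^-5
Swamee-Jain: f = 0.01023
h_f = f(L/D)V²/(2g) = 0.01023·(844/0.441)·3.575²/(2·9.81) = 12.74 m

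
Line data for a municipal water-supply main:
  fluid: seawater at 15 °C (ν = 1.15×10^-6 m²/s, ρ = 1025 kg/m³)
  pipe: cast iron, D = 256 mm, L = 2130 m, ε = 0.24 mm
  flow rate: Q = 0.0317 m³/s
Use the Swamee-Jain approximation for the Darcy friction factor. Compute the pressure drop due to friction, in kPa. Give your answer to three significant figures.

V = 4Q/(πD²) = 4·0.0317/(π·0.256²) = 0.6159 m/s
Re = VD/ν = 0.6159·0.256/1.15×10^-6 = 1.37×10^5 → turbulent
ε/D = 0.24/256 = 9.37×10^-4
Swamee-Jain: f = 0.02151
h_f = f(L/D)V²/(2g) = 0.02151·(2130/0.256)·0.6159²/(2·9.81) = 3.460 m
Δp = ρg·h_f = 1025·9.81·3.460 = 34.80 kPa

Δp ≈ 34.8 kPa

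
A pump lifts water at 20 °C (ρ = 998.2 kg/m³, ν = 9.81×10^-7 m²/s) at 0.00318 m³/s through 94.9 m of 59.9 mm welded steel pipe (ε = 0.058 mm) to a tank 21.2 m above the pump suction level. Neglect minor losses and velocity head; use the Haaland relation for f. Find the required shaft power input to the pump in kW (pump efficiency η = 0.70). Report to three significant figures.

P_shaft ≈ 1.05 kW

V = 4Q/(πD²) = 1.128 m/s; Re = 6.89×10^4; ε/D = 9.68×10^-4; f = 0.02271
h_f = f(L/D)V²/2g = 2.335 m
Total head H = z + h_f = 21.2 + 2.335 = 23.54 m
P_hyd = ρgQH = 998.2·9.81·0.00318·23.54 = 0.7329 kW
P_shaft = P_hyd/η = 0.7329/0.70 = 1.047 kW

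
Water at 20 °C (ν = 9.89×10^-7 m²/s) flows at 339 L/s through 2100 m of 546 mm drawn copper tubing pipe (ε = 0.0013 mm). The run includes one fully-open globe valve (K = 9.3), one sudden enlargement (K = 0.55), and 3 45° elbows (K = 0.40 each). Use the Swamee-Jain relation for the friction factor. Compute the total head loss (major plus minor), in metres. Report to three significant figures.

H_L ≈ 6.16 m

V = 4Q/(πD²) = 1.448 m/s; V²/2g = 0.1068 m
Re = 7.99×10^5, ε/D = 2.38×10^-6 → f = 0.01211 (Swamee-Jain)
Major: h_f = f(L/D)·V²/2g = 0.01211·3846·0.1068 = 4.976 m
Minor: ΣK = 11.1; h_m = ΣK·V²/2g = 1.181 m
Total H_L = 4.976 + 1.181 = 6.157 m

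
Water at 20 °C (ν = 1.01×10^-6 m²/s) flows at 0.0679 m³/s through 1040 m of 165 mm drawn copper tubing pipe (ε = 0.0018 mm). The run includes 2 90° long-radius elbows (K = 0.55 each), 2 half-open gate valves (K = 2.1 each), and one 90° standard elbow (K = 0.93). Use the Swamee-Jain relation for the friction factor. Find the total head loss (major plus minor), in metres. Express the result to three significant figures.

V = 4Q/(πD²) = 3.175 m/s; V²/2g = 0.5140 m
Re = 5.19×10^5, ε/D = 1.09×10^-5 → f = 0.01318 (Swamee-Jain)
Major: h_f = f(L/D)·V²/2g = 0.01318·6303·0.5140 = 42.71 m
Minor: ΣK = 6.23; h_m = ΣK·V²/2g = 3.202 m
Total H_L = 42.71 + 3.202 = 45.91 m

H_L ≈ 45.9 m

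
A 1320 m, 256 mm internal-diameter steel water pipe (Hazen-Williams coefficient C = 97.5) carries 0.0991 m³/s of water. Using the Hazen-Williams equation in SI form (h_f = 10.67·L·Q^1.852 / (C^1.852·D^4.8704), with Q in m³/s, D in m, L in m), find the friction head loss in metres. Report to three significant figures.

h_f = 10.67·1320·0.0991^1.852 / (97.5^1.852·0.256^4.8704) = 30.76 m

h_f ≈ 30.8 m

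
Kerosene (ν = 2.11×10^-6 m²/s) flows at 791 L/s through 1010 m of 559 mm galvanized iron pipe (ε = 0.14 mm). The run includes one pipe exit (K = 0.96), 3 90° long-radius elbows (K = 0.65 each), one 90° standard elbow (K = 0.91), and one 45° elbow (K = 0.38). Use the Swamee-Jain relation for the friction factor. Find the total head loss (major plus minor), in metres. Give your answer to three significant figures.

V = 4Q/(πD²) = 3.223 m/s; V²/2g = 0.5295 m
Re = 8.54×10^5, ε/D = 2.50×10^-4 → f = 0.01542 (Swamee-Jain)
Major: h_f = f(L/D)·V²/2g = 0.01542·1807·0.5295 = 14.75 m
Minor: ΣK = 4.20; h_m = ΣK·V²/2g = 2.224 m
Total H_L = 14.75 + 2.224 = 16.97 m

H_L ≈ 17.0 m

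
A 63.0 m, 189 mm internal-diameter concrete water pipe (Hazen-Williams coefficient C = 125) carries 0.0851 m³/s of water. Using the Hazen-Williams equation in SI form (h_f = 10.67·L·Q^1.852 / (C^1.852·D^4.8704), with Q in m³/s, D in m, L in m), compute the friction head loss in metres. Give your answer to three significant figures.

h_f = 10.67·63.0·0.0851^1.852 / (125^1.852·0.189^4.8704) = 3.063 m

h_f ≈ 3.06 m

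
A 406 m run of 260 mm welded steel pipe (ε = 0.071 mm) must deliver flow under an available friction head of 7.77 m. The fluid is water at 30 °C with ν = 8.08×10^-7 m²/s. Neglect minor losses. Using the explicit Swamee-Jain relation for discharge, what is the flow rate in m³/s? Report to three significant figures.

Swamee-Jain (Type II): Q = -0.965·√(gD⁵h_f/L)·ln[ε/(3.7D) + √(3.17ν²L/(gD³h_f))]
√(gD⁵h_f/L) = √(9.81·0.260⁵·7.77/406) = 0.01494
ε/(3.7D) = 7.38×10^-5; √(3.17ν²L/(gD³h_f)) = 2.50×10^-5
Q = -0.965·0.01494·ln(9.885×10^-5) = 0.1329 m³/s
Check: V = 2.50 m/s, Re = 8.06×10^5, f = 0.01568, h_f = 7.82 m ≈ 7.77 m ✓

Q ≈ 0.133 m³/s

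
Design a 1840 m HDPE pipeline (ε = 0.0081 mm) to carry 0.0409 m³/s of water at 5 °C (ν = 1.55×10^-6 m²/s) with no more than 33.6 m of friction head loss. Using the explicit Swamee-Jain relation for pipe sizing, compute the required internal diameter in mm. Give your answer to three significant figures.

Swamee-Jain (Type III): D = 0.66·[ε^1.25·(LQ²/(gh_f))^4.75 + ν·Q^9.4·(L/(gh_f))^5.2]^0.04
LQ²/(gh_f) = 0.009338; L/(gh_f) = 5.582
Term 1 = ε^1.25·(…)^4.75 = 9.87×10^-17; Term 2 = ν·Q^9.4·(…)^5.2 = 1.06×10^-15
D = 0.66·(9.87×10^-17 + 1.06×10^-15)^0.04 = 0.1667 m = 167 mm
Check: V = 1.87 m/s, Re = 2.01×10^5, f = 0.01595, h_f = 31.5 m ≈ 33.6 m ✓

D ≈ 167 mm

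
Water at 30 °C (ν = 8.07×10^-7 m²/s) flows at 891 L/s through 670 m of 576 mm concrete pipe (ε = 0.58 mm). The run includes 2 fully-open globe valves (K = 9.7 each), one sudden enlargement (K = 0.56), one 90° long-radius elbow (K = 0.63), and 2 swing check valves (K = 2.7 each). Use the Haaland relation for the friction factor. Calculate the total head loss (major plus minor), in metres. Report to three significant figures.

V = 4Q/(πD²) = 3.419 m/s; V²/2g = 0.5959 m
Re = 2.44×10^6, ε/D = 0.00101 → f = 0.01982 (Haaland)
Major: h_f = f(L/D)·V²/2g = 0.01982·1163·0.5959 = 13.74 m
Minor: ΣK = 26.0; h_m = ΣK·V²/2g = 15.49 m
Total H_L = 13.74 + 15.49 = 29.23 m

H_L ≈ 29.2 m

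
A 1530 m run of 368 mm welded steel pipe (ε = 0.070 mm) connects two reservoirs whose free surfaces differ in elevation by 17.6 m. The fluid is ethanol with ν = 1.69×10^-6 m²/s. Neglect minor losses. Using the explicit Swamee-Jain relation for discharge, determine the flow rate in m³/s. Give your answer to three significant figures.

Swamee-Jain (Type II): Q = -0.965·√(gD⁵h_f/L)·ln[ε/(3.7D) + √(3.17ν²L/(gD³h_f))]
√(gD⁵h_f/L) = √(9.81·0.368⁵·17.6/1530) = 0.02760
ε/(3.7D) = 5.14×10^-5; √(3.17ν²L/(gD³h_f)) = 4.01×10^-5
Q = -0.965·0.02760·ln(9.153×10^-5) = 0.2476 m³/s
Check: V = 2.33 m/s, Re = 5.07×10^5, f = 0.01540, h_f = 17.7 m ≈ 17.6 m ✓

Q ≈ 0.248 m³/s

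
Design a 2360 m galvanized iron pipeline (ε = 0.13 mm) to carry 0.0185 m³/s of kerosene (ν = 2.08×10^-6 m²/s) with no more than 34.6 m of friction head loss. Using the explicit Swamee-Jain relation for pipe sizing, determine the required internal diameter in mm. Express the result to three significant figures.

D ≈ 136 mm

Swamee-Jain (Type III): D = 0.66·[ε^1.25·(LQ²/(gh_f))^4.75 + ν·Q^9.4·(L/(gh_f))^5.2]^0.04
LQ²/(gh_f) = 0.002380; L/(gh_f) = 6.953
Term 1 = ε^1.25·(…)^4.75 = 4.80×10^-18; Term 2 = ν·Q^9.4·(…)^5.2 = 2.56×10^-18
D = 0.66·(4.80×10^-18 + 2.56×10^-18)^0.04 = 0.1362 m = 136 mm
Check: V = 1.27 m/s, Re = 8.31×10^4, f = 0.02260, h_f = 32.2 m ≈ 34.6 m ✓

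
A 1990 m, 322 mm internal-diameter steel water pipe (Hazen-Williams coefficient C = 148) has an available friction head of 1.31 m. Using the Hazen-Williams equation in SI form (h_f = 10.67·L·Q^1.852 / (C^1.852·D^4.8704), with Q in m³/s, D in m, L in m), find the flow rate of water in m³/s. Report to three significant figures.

Q ≈ 0.0401 m³/s

Rearranging: Q = [h_f·C^1.852·D^4.8704 / (10.67·L)]^(1/1.852)
Q = [1.31·148^1.852·0.322^4.8704 / (10.67·1990)]^0.540 = 0.04008 m³/s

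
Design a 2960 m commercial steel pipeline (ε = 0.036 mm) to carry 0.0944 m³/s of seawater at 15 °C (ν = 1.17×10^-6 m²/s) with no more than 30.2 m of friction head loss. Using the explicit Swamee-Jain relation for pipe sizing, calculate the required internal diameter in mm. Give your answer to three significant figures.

D ≈ 259 mm

Swamee-Jain (Type III): D = 0.66·[ε^1.25·(LQ²/(gh_f))^4.75 + ν·Q^9.4·(L/(gh_f))^5.2]^0.04
LQ²/(gh_f) = 0.08903; L/(gh_f) = 9.991
Term 1 = ε^1.25·(…)^4.75 = 2.86×10^-11; Term 2 = ν·Q^9.4·(…)^5.2 = 4.27×10^-11
D = 0.66·(2.86×10^-11 + 4.27×10^-11)^0.04 = 0.2592 m = 259 mm
Check: V = 1.79 m/s, Re = 3.96×10^5, f = 0.01528, h_f = 28.4 m ≈ 30.2 m ✓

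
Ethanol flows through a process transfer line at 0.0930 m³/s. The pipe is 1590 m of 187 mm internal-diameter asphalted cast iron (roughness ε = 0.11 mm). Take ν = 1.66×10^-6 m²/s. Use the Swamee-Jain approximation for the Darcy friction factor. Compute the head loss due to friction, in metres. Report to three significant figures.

V = 4Q/(πD²) = 4·0.0930/(π·0.187²) = 3.386 m/s
Re = VD/ν = 3.386·0.187/1.66×10^-6 = 3.81×10^5 → turbulent
ε/D = 0.11/187 = 5.88×10^-4
Swamee-Jain: f = 0.01855
h_f = f(L/D)V²/(2g) = 0.01855·(1590/0.187)·3.386²/(2·9.81) = 92.19 m

h_f ≈ 92.2 m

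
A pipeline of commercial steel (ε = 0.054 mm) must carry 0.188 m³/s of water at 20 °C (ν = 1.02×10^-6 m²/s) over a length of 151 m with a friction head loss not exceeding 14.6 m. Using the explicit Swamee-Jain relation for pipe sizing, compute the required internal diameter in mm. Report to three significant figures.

Swamee-Jain (Type III): D = 0.66·[ε^1.25·(LQ²/(gh_f))^4.75 + ν·Q^9.4·(L/(gh_f))^5.2]^0.04
LQ²/(gh_f) = 0.03726; L/(gh_f) = 1.054
Term 1 = ε^1.25·(…)^4.75 = 7.57×10^-13; Term 2 = ν·Q^9.4·(…)^5.2 = 2.02×10^-13
D = 0.66·(7.57×10^-13 + 2.02×10^-13)^0.04 = 0.2182 m = 218 mm
Check: V = 5.03 m/s, Re = 1.08×10^6, f = 0.01521, h_f = 13.6 m ≈ 14.6 m ✓

D ≈ 218 mm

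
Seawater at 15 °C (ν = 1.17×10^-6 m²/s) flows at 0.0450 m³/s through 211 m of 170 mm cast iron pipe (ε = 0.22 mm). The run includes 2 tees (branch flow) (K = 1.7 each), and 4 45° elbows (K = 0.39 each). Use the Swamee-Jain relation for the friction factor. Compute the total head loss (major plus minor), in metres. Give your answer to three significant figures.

V = 4Q/(πD²) = 1.983 m/s; V²/2g = 0.2003 m
Re = 2.88×10^5, ε/D = 0.00129 → f = 0.02192 (Swamee-Jain)
Major: h_f = f(L/D)·V²/2g = 0.02192·1241·0.2003 = 5.451 m
Minor: ΣK = 4.96; h_m = ΣK·V²/2g = 0.9936 m
Total H_L = 5.451 + 0.9936 = 6.445 m

H_L ≈ 6.44 m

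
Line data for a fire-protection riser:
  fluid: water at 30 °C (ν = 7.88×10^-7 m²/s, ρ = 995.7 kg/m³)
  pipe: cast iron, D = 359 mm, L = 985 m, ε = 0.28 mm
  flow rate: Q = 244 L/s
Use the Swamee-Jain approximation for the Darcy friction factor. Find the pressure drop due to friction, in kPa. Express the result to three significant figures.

V = 4Q/(πD²) = 4·0.244/(π·0.359²) = 2.411 m/s
Re = VD/ν = 2.411·0.359/7.88×10^-7 = 1.10×10^6 → turbulent
ε/D = 0.28/359 = 7.80×10^-4
Swamee-Jain: f = 0.01892
h_f = f(L/D)V²/(2g) = 0.01892·(985/0.359)·2.411²/(2·9.81) = 15.38 m
Δp = ρg·h_f = 995.7·9.81·15.38 = 150.2 kPa

Δp ≈ 150 kPa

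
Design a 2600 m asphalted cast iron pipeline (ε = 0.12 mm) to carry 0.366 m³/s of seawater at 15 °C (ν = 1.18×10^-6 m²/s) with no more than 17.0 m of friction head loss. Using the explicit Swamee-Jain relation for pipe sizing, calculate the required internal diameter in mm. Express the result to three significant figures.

D ≈ 489 mm

Swamee-Jain (Type III): D = 0.66·[ε^1.25·(LQ²/(gh_f))^4.75 + ν·Q^9.4·(L/(gh_f))^5.2]^0.04
LQ²/(gh_f) = 2.088; L/(gh_f) = 15.59
Term 1 = ε^1.25·(…)^4.75 = 4.15×10^-4; Term 2 = ν·Q^9.4·(…)^5.2 = 1.48×10^-4
D = 0.66·(4.15×10^-4 + 1.48×10^-4)^0.04 = 0.4893 m = 489 mm
Check: V = 1.95 m/s, Re = 8.07×10^5, f = 0.01542, h_f = 15.8 m ≈ 17.0 m ✓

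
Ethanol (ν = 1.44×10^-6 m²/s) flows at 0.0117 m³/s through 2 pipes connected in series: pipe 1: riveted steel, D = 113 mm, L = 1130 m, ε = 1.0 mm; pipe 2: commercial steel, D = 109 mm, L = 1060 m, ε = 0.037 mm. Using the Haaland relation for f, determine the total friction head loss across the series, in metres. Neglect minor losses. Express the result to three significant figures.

H ≈ 41.0 m

Pipe 1: V = 1.167 m/s, Re = 9.15×10^4, ε/D = 0.00885, f = 0.03711, h_1 = f(L/D)V²/2g = 25.75 m
Pipe 2: V = 1.254 m/s, Re = 9.49×10^4, ε/D = 3.39×10^-4, f = 0.01952, h_2 = f(L/D)V²/2g = 15.21 m
Series → Q common, losses add: H = Σh = 40.96 m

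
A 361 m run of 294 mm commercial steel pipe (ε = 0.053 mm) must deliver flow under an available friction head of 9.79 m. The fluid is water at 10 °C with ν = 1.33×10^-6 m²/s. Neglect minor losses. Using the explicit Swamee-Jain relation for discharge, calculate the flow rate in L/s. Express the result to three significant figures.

Swamee-Jain (Type II): Q = -0.965·√(gD⁵h_f/L)·ln[ε/(3.7D) + √(3.17ν²L/(gD³h_f))]
√(gD⁵h_f/L) = √(9.81·0.294⁵·9.79/361) = 0.02417
ε/(3.7D) = 4.87×10^-5; √(3.17ν²L/(gD³h_f)) = 2.88×10^-5
Q = -0.965·0.02417·ln(7.752×10^-5) = 0.2208 m³/s
Check: V = 3.25 m/s, Re = 7.19×10^5, f = 0.01487, h_f = 9.85 m ≈ 9.79 m ✓

Q ≈ 221 L/s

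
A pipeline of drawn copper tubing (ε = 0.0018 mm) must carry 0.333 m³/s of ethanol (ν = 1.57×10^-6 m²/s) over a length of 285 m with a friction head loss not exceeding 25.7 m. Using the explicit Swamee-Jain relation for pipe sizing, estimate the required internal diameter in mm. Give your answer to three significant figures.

D ≈ 263 mm

Swamee-Jain (Type III): D = 0.66·[ε^1.25·(LQ²/(gh_f))^4.75 + ν·Q^9.4·(L/(gh_f))^5.2]^0.04
LQ²/(gh_f) = 0.1254; L/(gh_f) = 1.130
Term 1 = ε^1.25·(…)^4.75 = 3.43×10^-12; Term 2 = ν·Q^9.4·(…)^5.2 = 9.63×10^-11
D = 0.66·(3.43×10^-12 + 9.63×10^-11)^0.04 = 0.2627 m = 263 mm
Check: V = 6.14 m/s, Re = 1.03×10^6, f = 0.01173, h_f = 24.5 m ≈ 25.7 m ✓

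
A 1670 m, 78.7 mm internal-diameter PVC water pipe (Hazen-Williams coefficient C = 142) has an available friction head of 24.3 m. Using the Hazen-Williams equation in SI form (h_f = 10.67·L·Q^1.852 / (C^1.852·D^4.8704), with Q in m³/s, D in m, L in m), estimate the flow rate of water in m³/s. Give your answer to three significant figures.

Rearranging: Q = [h_f·C^1.852·D^4.8704 / (10.67·L)]^(1/1.852)
Q = [24.3·142^1.852·0.0787^4.8704 / (10.67·1670)]^0.540 = 0.005033 m³/s

Q ≈ 0.00503 m³/s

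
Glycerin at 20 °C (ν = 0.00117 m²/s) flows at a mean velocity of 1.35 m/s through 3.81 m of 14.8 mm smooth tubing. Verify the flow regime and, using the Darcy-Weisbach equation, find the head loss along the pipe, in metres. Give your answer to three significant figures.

Re = VD/ν = 1.35·0.01480/0.00117 = 17.1 → laminar (Re < 2300)
f = 64/Re = 3.748
h_f = f(L/D)V²/(2g) = 3.748·(3.81/0.01480)·1.35²/(2·9.81) = 89.62 m

h_f ≈ 89.6 m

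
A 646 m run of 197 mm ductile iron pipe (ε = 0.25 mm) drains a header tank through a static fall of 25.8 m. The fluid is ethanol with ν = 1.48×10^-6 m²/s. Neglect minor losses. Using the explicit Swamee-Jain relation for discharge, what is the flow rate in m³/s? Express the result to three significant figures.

Q ≈ 0.0816 m³/s

Swamee-Jain (Type II): Q = -0.965·√(gD⁵h_f/L)·ln[ε/(3.7D) + √(3.17ν²L/(gD³h_f))]
√(gD⁵h_f/L) = √(9.81·0.197⁵·25.8/646) = 0.01078
ε/(3.7D) = 3.43×10^-4; √(3.17ν²L/(gD³h_f)) = 4.81×10^-5
Q = -0.965·0.01078·ln(3.911×10^-4) = 0.08164 m³/s
Check: V = 2.68 m/s, Re = 3.57×10^5, f = 0.02166, h_f = 26.0 m ≈ 25.8 m ✓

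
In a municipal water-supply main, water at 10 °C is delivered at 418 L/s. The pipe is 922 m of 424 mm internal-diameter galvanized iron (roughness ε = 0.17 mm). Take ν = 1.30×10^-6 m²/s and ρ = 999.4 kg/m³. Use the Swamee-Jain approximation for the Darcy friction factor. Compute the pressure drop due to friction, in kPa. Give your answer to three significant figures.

Δp ≈ 158 kPa

V = 4Q/(πD²) = 4·0.418/(π·0.424²) = 2.960 m/s
Re = VD/ν = 2.960·0.424/1.30×10^-6 = 9.66×10^5 → turbulent
ε/D = 0.17/424 = 4.01×10^-4
Swamee-Jain: f = 0.01661
h_f = f(L/D)V²/(2g) = 0.01661·(922/0.424)·2.960²/(2·9.81) = 16.13 m
Δp = ρg·h_f = 999.4·9.81·16.13 = 158.2 kPa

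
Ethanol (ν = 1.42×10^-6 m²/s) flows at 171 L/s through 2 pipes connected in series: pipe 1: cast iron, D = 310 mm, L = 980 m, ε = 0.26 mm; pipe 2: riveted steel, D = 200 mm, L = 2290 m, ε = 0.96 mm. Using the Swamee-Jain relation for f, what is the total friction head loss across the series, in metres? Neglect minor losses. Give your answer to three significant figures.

Pipe 1: V = 2.266 m/s, Re = 4.95×10^5, ε/D = 8.39×10^-4, f = 0.01963, h_1 = f(L/D)V²/2g = 16.23 m
Pipe 2: V = 5.443 m/s, Re = 7.67×10^5, ε/D = 0.00480, f = 0.03020, h_2 = f(L/D)V²/2g = 522.1 m
Series → Q common, losses add: H = Σh = 538.3 m

H ≈ 538 m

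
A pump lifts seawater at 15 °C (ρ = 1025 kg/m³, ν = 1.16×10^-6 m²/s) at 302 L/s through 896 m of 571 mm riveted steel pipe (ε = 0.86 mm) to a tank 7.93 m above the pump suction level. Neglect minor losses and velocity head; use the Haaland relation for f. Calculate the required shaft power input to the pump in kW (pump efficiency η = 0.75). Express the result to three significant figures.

P_shaft ≈ 42.1 kW

V = 4Q/(πD²) = 1.179 m/s; Re = 5.81×10^5; ε/D = 0.00151; f = 0.02213
h_f = f(L/D)V²/2g = 2.462 m
Total head H = z + h_f = 7.93 + 2.462 = 10.39 m
P_hyd = ρgQH = 1025·9.81·0.302·10.39 = 31.56 kW
P_shaft = P_hyd/η = 31.56/0.75 = 42.08 kW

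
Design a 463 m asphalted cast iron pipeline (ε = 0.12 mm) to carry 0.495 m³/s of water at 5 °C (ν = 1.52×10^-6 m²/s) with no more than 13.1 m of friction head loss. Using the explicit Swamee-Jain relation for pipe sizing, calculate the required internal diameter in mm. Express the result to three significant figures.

D ≈ 414 mm

Swamee-Jain (Type III): D = 0.66·[ε^1.25·(LQ²/(gh_f))^4.75 + ν·Q^9.4·(L/(gh_f))^5.2]^0.04
LQ²/(gh_f) = 0.8828; L/(gh_f) = 3.603
Term 1 = ε^1.25·(…)^4.75 = 6.95×10^-6; Term 2 = ν·Q^9.4·(…)^5.2 = 1.61×10^-6
D = 0.66·(6.95×10^-6 + 1.61×10^-6)^0.04 = 0.4138 m = 414 mm
Check: V = 3.68 m/s, Re = 1.00×10^6, f = 0.01566, h_f = 12.1 m ≈ 13.1 m ✓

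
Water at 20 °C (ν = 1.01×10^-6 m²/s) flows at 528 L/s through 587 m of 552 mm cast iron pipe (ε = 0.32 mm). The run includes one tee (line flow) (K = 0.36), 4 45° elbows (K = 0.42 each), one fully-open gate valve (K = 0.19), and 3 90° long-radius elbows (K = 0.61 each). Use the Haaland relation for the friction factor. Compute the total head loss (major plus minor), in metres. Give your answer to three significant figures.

V = 4Q/(πD²) = 2.206 m/s; V²/2g = 0.2481 m
Re = 1.21×10^6, ε/D = 5.80×10^-4 → f = 0.01763 (Haaland)
Major: h_f = f(L/D)·V²/2g = 0.01763·1063·0.2481 = 4.652 m
Minor: ΣK = 4.06; h_m = ΣK·V²/2g = 1.007 m
Total H_L = 4.652 + 1.007 = 5.659 m

H_L ≈ 5.66 m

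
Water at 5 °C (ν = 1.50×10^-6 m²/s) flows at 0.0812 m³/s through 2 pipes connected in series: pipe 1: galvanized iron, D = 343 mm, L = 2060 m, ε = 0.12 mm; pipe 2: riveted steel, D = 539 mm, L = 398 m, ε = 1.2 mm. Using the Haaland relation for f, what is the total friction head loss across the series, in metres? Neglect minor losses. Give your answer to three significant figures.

Pipe 1: V = 0.8788 m/s, Re = 2.01×10^5, ε/D = 3.50×10^-4, f = 0.01780, h_1 = f(L/D)V²/2g = 4.207 m
Pipe 2: V = 0.3559 m/s, Re = 1.28×10^5, ε/D = 0.00223, f = 0.02527, h_2 = f(L/D)V²/2g = 0.1204 m
Series → Q common, losses add: H = Σh = 4.327 m

H ≈ 4.33 m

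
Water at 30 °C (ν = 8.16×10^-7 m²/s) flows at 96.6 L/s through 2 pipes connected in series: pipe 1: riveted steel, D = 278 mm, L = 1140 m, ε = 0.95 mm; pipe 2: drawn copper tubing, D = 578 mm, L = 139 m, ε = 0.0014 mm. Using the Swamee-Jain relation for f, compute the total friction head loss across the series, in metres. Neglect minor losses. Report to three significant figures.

H ≈ 14.6 m

Pipe 1: V = 1.591 m/s, Re = 5.42×10^5, ε/D = 0.00342, f = 0.02748, h_1 = f(L/D)V²/2g = 14.55 m
Pipe 2: V = 0.3682 m/s, Re = 2.61×10^5, ε/D = 2.42×10^-6, f = 0.01479, h_2 = f(L/D)V²/2g = 0.02456 m
Series → Q common, losses add: H = Σh = 14.57 m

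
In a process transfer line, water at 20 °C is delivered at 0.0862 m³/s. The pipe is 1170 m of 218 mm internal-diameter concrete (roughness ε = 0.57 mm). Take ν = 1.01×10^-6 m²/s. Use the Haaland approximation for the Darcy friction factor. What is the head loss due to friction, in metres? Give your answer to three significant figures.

V = 4Q/(πD²) = 4·0.0862/(π·0.218²) = 2.309 m/s
Re = VD/ν = 2.309·0.218/1.01×10^-6 = 4.98×10^5 → turbulent
ε/D = 0.57/218 = 0.00261
Haaland: f = 0.02550
h_f = f(L/D)V²/(2g) = 0.02550·(1170/0.218)·2.309²/(2·9.81) = 37.21 m

h_f ≈ 37.2 m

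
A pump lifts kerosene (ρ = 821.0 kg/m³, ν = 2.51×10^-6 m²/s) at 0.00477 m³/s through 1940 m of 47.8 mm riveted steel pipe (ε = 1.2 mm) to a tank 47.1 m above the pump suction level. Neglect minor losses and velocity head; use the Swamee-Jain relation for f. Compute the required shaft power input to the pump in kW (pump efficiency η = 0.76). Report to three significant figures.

P_shaft ≈ 42.4 kW

V = 4Q/(πD²) = 2.658 m/s; Re = 5.06×10^4; ε/D = 0.0251; f = 0.05421
h_f = f(L/D)V²/2g = 792.3 m
Total head H = z + h_f = 47.1 + 792.3 = 839.4 m
P_hyd = ρgQH = 821.0·9.81·0.00477·839.4 = 32.25 kW
P_shaft = P_hyd/η = 32.25/0.76 = 42.43 kW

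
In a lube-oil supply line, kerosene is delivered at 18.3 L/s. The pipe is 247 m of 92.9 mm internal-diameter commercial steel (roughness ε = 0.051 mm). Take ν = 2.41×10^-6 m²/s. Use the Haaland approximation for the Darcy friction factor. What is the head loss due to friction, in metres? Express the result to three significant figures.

V = 4Q/(πD²) = 4·0.0183/(π·0.0929²) = 2.700 m/s
Re = VD/ν = 2.700·0.0929/2.41×10^-6 = 1.04×10^5 → turbulent
ε/D = 0.051/92.9 = 5.49×10^-4
Haaland: f = 0.02017
h_f = f(L/D)V²/(2g) = 0.02017·(247/0.0929)·2.700²/(2·9.81) = 19.92 m

h_f ≈ 19.9 m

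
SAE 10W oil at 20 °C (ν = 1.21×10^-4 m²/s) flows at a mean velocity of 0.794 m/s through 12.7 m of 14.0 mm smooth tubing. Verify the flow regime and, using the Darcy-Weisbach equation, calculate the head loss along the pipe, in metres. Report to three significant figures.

h_f ≈ 20.3 m

Re = VD/ν = 0.794·0.01400/1.21×10^-4 = 91.9 → laminar (Re < 2300)
f = 64/Re = 0.6967
h_f = f(L/D)V²/(2g) = 0.6967·(12.7/0.01400)·0.794²/(2·9.81) = 20.31 m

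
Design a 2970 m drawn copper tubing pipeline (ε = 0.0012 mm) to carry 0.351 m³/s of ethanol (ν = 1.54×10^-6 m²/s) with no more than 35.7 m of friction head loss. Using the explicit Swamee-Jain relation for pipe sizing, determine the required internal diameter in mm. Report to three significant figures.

Swamee-Jain (Type III): D = 0.66·[ε^1.25·(LQ²/(gh_f))^4.75 + ν·Q^9.4·(L/(gh_f))^5.2]^0.04
LQ²/(gh_f) = 1.045; L/(gh_f) = 8.480
Term 1 = ε^1.25·(…)^4.75 = 4.89×10^-8; Term 2 = ν·Q^9.4·(…)^5.2 = 5.51×10^-6
D = 0.66·(4.89×10^-8 + 5.51×10^-6)^0.04 = 0.4068 m = 407 mm
Check: V = 2.70 m/s, Re = 7.13×10^5, f = 0.01236, h_f = 33.5 m ≈ 35.7 m ✓

D ≈ 407 mm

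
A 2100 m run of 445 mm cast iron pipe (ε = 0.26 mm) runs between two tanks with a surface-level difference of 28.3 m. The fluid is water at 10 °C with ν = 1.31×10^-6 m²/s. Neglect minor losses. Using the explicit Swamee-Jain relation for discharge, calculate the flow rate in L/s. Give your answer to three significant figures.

Q ≈ 400 L/s

Swamee-Jain (Type II): Q = -0.965·√(gD⁵h_f/L)·ln[ε/(3.7D) + √(3.17ν²L/(gD³h_f))]
√(gD⁵h_f/L) = √(9.81·0.445⁵·28.3/2100) = 0.04803
ε/(3.7D) = 1.58×10^-4; √(3.17ν²L/(gD³h_f)) = 2.16×10^-5
Q = -0.965·0.04803·ln(1.795×10^-4) = 0.3998 m³/s
Check: V = 2.57 m/s, Re = 8.73×10^5, f = 0.01791, h_f = 28.5 m ≈ 28.3 m ✓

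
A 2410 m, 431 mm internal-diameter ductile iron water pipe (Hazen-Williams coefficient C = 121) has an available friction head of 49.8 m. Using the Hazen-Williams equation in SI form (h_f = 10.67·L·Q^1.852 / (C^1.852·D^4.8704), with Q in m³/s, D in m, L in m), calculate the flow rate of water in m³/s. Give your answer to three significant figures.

Q ≈ 0.454 m³/s

Rearranging: Q = [h_f·C^1.852·D^4.8704 / (10.67·L)]^(1/1.852)
Q = [49.8·121^1.852·0.431^4.8704 / (10.67·2410)]^0.540 = 0.4536 m³/s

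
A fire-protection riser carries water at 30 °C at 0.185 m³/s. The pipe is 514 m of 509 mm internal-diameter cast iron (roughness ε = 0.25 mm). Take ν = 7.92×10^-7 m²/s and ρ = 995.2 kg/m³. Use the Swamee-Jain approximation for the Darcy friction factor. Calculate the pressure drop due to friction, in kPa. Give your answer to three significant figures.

V = 4Q/(πD²) = 4·0.185/(π·0.509²) = 0.9092 m/s
Re = VD/ν = 0.9092·0.509/7.92×10^-7 = 5.84×10^5 → turbulent
ε/D = 0.25/509 = 4.91×10^-4
Swamee-Jain: f = 0.01759
h_f = f(L/D)V²/(2g) = 0.01759·(514/0.509)·0.9092²/(2·9.81) = 0.7483 m
Δp = ρg·h_f = 995.2·9.81·0.7483 = 7.306 kPa

Δp ≈ 7.31 kPa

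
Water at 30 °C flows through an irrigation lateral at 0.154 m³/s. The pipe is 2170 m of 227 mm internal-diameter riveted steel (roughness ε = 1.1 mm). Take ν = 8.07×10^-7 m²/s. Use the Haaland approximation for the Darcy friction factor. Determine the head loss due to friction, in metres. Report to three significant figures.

V = 4Q/(πD²) = 4·0.154/(π·0.227²) = 3.805 m/s
Re = VD/ν = 3.805·0.227/8.07×10^-7 = 1.07×10^6 → turbulent
ε/D = 1.1/227 = 0.00485
Haaland: f = 0.03023
h_f = f(L/D)V²/(2g) = 0.03023·(2170/0.227)·3.805²/(2·9.81) = 213.2 m

h_f ≈ 213 m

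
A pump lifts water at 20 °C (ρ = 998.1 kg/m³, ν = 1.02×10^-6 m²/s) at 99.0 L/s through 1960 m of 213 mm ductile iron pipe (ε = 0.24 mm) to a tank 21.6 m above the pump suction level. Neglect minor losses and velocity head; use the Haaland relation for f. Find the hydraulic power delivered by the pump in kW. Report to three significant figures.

V = 4Q/(πD²) = 2.778 m/s; Re = 5.80×10^5; ε/D = 0.00113; f = 0.02068
h_f = f(L/D)V²/2g = 74.85 m
Total head H = z + h_f = 21.6 + 74.85 = 96.45 m
P_hyd = ρgQH = 998.1·9.81·0.0990·96.45 = 93.49 kW

P_hyd ≈ 93.5 kW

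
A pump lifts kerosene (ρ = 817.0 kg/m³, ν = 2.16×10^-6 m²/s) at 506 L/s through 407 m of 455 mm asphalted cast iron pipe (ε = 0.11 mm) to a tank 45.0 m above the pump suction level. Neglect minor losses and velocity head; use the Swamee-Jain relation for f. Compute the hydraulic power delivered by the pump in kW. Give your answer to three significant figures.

P_hyd ≈ 210 kW

V = 4Q/(πD²) = 3.112 m/s; Re = 6.56×10^5; ε/D = 2.42×10^-4; f = 0.01558
h_f = f(L/D)V²/2g = 6.880 m
Total head H = z + h_f = 45.0 + 6.880 = 51.88 m
P_hyd = ρgQH = 817.0·9.81·0.506·51.88 = 210.4 kW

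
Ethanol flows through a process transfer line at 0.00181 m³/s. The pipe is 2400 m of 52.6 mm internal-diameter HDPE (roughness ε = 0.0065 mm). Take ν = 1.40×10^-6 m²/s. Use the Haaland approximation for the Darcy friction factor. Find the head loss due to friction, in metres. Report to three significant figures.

V = 4Q/(πD²) = 4·0.00181/(π·0.0526²) = 0.8329 m/s
Re = VD/ν = 0.8329·0.0526/1.40×10^-6 = 3.13×10^4 → turbulent
ε/D = 0.0065/52.6 = 1.24×10^-4
Haaland: f = 0.02335
h_f = f(L/D)V²/(2g) = 0.02335·(2400/0.0526)·0.8329²/(2·9.81) = 37.67 m

h_f ≈ 37.7 m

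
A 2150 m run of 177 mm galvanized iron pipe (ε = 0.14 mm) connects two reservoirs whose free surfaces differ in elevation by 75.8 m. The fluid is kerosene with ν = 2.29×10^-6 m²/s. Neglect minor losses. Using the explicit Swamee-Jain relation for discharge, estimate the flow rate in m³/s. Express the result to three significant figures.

Swamee-Jain (Type II): Q = -0.965·√(gD⁵h_f/L)·ln[ε/(3.7D) + √(3.17ν²L/(gD³h_f))]
√(gD⁵h_f/L) = √(9.81·0.177⁵·75.8/2150) = 0.007751
ε/(3.7D) = 2.14×10^-4; √(3.17ν²L/(gD³h_f)) = 9.31×10^-5
Q = -0.965·0.007751·ln(3.069×10^-4) = 0.06051 m³/s
Check: V = 2.46 m/s, Re = 1.90×10^5, f = 0.02040, h_f = 76.4 m ≈ 75.8 m ✓

Q ≈ 0.0605 m³/s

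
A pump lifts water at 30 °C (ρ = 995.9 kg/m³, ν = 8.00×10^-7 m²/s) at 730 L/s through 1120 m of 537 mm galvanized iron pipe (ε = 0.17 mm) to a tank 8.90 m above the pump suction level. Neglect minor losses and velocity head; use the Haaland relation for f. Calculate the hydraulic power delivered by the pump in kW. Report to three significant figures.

P_hyd ≈ 185 kW

V = 4Q/(πD²) = 3.223 m/s; Re = 2.16×10^6; ε/D = 3.17×10^-4; f = 0.01543
h_f = f(L/D)V²/2g = 17.04 m
Total head H = z + h_f = 8.90 + 17.04 = 25.94 m
P_hyd = ρgQH = 995.9·9.81·0.730·25.94 = 185.0 kW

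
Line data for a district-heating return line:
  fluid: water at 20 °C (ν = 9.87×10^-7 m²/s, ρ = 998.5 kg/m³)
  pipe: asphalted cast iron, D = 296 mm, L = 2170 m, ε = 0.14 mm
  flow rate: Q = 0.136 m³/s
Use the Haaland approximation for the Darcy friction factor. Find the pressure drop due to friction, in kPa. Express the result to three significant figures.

Δp ≈ 247 kPa

V = 4Q/(πD²) = 4·0.136/(π·0.296²) = 1.976 m/s
Re = VD/ν = 1.976·0.296/9.87×10^-7 = 5.93×10^5 → turbulent
ε/D = 0.14/296 = 4.73×10^-4
Haaland: f = 0.01728
h_f = f(L/D)V²/(2g) = 0.01728·(2170/0.296)·1.976²/(2·9.81) = 25.21 m
Δp = ρg·h_f = 998.5·9.81·25.21 = 247.0 kPa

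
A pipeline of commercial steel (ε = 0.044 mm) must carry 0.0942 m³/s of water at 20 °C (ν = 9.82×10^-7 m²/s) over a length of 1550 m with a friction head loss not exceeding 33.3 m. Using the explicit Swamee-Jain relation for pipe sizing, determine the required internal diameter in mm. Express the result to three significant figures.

D ≈ 224 mm

Swamee-Jain (Type III): D = 0.66·[ε^1.25·(LQ²/(gh_f))^4.75 + ν·Q^9.4·(L/(gh_f))^5.2]^0.04
LQ²/(gh_f) = 0.04210; L/(gh_f) = 4.745
Term 1 = ε^1.25·(…)^4.75 = 1.05×10^-12; Term 2 = ν·Q^9.4·(…)^5.2 = 7.32×10^-13
D = 0.66·(1.05×10^-12 + 7.32×10^-13)^0.04 = 0.2236 m = 224 mm
Check: V = 2.40 m/s, Re = 5.46×10^5, f = 0.01537, h_f = 31.2 m ≈ 33.3 m ✓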